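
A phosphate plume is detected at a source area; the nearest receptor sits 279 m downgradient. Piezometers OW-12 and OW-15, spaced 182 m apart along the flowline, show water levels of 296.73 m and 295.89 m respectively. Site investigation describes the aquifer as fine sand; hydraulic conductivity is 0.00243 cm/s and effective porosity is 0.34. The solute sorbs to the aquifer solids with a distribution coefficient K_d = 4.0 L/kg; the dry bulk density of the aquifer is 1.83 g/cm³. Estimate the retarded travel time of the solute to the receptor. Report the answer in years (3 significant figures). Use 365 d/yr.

Hydraulic gradient i = (296.73 − 295.89) / 182 = 0.84 / 182 = 0.004615
K = 0.00243 cm/s × 864 = 2.100 m/d
q = Ki = 2.100 × 0.004615 = 0.009690 m/d
v_s = q/n_e = 0.009690/0.34 = 0.02850 m/d
Retardation R = 1 + ρ_b·K_d/n = 1 + 1.83×4.0/0.34 = 22.53
Contaminant velocity v_c = v/R = 0.02850/22.53 = 0.001265 m/d
t = L/v_c = 279/0.001265 = 220500 d
   = 220500/365 = 604 yr

604 years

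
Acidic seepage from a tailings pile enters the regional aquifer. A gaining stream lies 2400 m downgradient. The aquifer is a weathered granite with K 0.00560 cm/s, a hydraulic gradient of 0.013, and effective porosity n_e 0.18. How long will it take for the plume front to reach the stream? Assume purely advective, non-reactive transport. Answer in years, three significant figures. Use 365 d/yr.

18.8 years

K = 0.00560 cm/s × 864 = 4.838 m/d
Darcy flux q = K·i = 4.838 × 0.013 = 0.06290 m/d
Seepage velocity v = q / n = 0.06290 / 0.18 = 0.3494 m/d
t = L / v = 2400 / 0.3494 = 6868 d
   = 6868 / 365 = 18.8 yr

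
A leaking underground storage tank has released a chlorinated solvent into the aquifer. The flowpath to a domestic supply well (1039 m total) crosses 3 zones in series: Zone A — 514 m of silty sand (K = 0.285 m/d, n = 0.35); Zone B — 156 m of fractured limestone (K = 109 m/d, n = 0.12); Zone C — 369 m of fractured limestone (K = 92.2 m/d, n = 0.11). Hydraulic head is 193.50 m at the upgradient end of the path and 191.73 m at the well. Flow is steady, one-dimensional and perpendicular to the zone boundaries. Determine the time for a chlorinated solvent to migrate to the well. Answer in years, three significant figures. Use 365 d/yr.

670 years

Total head drop ΔH = 193.50 − 191.73 = 1.77 m
Continuity: the same q passes through each zone, so ΔH = q·Σ(L_j/K_j) — the zones act as resistances in series.
Σ(L/K) = 514/0.285 + 156/109 + 369/92.2 = 1804 + 1.431 + 4.002 = 1809 d
q = ΔH / Σ(L/K) = 1.77 / 1809 = 9.785e-4 m/d (same in every zone)
Zone A: v = q/n = 9.785e-4/0.35 = 0.002796 m/d → t_A = 514/0.002796 = 183900 d
Zone B: v = q/n = 9.785e-4/0.12 = 0.008154 m/d → t_B = 156/0.008154 = 19130 d
Zone C: v = q/n = 9.785e-4/0.11 = 0.008895 m/d → t_C = 369/0.008895 = 41480 d
Total t = 183900 + 19130 + 41480 = 244500 d
   = 244500 / 365 = 670 yr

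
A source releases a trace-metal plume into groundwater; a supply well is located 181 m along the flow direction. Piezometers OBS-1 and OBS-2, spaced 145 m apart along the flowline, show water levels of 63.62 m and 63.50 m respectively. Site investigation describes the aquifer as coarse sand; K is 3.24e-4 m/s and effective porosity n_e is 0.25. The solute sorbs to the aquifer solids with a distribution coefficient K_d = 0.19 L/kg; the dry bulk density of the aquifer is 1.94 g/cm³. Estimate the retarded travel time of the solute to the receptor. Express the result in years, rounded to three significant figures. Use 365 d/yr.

Hydraulic gradient i = (63.62 − 63.50) / 145 = 0.12 / 145 = 8.276e-4
K = 3.24e-4 m/s × 86400 s/d = 27.99 m/d
Darcy flux q = K·i = 27.99 × 8.276e-4 = 0.02317 m/d
Seepage velocity v = q / n = 0.02317 / 0.25 = 0.09267 m/d
Retardation R = 1 + ρ_b·K_d/n = 1 + 1.94×0.19/0.25 = 2.474
Contaminant velocity v_c = v/R = 0.09267/2.474 = 0.03745 m/d
t = L/v_c = 181/0.03745 = 4833 d
   = 4833/365 = 13.2 yr

13.2 years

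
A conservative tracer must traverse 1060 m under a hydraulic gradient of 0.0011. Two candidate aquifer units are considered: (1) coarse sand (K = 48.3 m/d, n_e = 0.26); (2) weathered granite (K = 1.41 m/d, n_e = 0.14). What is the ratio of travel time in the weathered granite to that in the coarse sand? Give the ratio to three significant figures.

18.4

Unit 1 (coarse sand): v = 48.3×0.0011/0.26 = 0.2043 m/d, t = 1060/0.2043 = 5187 d
Unit 2 (weathered granite): v = 1.41×0.0011/0.14 = 0.01108 m/d, t = 1060/0.01108 = 95680 d
t(weathered granite) / t(coarse sand) = 95680/5187 = 18.4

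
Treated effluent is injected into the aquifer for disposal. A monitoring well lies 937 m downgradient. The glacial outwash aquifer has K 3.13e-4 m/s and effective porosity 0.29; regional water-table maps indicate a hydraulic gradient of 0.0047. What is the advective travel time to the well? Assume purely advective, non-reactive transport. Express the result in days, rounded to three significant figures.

K = 3.13e-4 m/s × 86400 s/d = 27.04 m/d
Darcy flux q = K·i = 27.04 × 0.0047 = 0.1271 m/d
v = Ki/n = 27.04·0.0047/0.29 = 0.4383 m/d
t = L / v = 937 / 0.4383 = 2138 d

2140 days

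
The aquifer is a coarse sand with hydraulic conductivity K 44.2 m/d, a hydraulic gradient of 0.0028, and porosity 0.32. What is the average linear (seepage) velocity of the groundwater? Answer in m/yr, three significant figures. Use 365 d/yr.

141 m/yr

q = Ki = 44.2 × 0.0028 = 0.1238 m/d
v_s = q/n_e = 0.1238/0.32 = 0.3868 m/d
   = 0.3868 × 365 = 141 m/yr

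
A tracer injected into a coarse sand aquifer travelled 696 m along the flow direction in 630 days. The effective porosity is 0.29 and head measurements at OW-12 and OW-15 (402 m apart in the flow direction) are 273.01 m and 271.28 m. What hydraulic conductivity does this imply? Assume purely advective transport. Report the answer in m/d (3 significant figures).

74.4 m/d

Hydraulic gradient i = (273.01 − 271.28) / 402 = 1.73 / 402 = 0.004303
v = L / t = 696 / 630 = 1.105 m/d
K = v · n / i = 1.105 × 0.29 / 0.004303 = 74.4 m/d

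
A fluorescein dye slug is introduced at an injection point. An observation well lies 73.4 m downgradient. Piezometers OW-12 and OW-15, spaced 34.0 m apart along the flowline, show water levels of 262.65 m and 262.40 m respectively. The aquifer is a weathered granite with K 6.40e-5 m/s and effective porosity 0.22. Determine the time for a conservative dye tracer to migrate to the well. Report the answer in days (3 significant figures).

397 days

Hydraulic gradient i = (262.65 − 262.40) / 34.0 = 0.25 / 34.0 = 0.007353
K = 6.40e-5 m/s × 86400 s/d = 5.530 m/d
Darcy flux q = K·i = 5.530 × 0.007353 = 0.04066 m/d
v = Ki/n = 5.530·0.007353/0.22 = 0.1848 m/d
t = L / v = 73.4 / 0.1848 = 397.2 d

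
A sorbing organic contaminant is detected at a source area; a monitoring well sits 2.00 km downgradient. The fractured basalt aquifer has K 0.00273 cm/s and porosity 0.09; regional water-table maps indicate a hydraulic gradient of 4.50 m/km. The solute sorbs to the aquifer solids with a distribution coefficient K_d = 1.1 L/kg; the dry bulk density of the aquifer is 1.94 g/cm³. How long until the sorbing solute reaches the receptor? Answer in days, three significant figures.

K = 0.00273 cm/s × 864 = 2.359 m/d
Specific discharge q = 2.359 × 0.0045 = 0.01061 m/d
Seepage velocity v = q / n = 0.01061 / 0.09 = 0.1179 m/d
Retardation R = 1 + ρ_b·K_d/n = 1 + 1.94×1.1/0.09 = 24.71
Contaminant velocity v_c = v/R = 0.1179/24.71 = 0.004773 m/d
L = 2.00 km = 2000 m
t = L/v_c = 2000/0.004773 = 419100 d

419000 days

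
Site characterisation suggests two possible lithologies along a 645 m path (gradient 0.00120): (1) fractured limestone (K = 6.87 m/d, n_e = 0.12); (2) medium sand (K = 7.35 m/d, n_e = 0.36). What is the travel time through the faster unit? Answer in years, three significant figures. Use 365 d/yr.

25.7 years

Unit 1 (fractured limestone): v = 6.87×0.0012/0.12 = 0.06870 m/d, t = 645/0.06870 = 9389 d
Unit 2 (medium sand): v = 7.35×0.0012/0.36 = 0.02450 m/d, t = 645/0.02450 = 26330 d
Faster: 9389 d / 365 = 25.7 yr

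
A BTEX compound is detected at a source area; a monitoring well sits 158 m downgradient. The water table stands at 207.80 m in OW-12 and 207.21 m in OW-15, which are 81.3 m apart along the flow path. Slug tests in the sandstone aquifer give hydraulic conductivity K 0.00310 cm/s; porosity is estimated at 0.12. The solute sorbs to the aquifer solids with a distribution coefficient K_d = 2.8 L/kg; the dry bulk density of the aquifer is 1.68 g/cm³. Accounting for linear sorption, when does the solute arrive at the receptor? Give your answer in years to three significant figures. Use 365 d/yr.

Hydraulic gradient i = (207.80 − 207.21) / 81.3 = 0.59 / 81.3 = 0.007257
K = 0.00310 cm/s × 864 = 2.678 m/d
q = Ki = 2.678 × 0.007257 = 0.01944 m/d
Average linear velocity = 0.01944 / 0.12 = 0.1620 m/d
Retardation R = 1 + ρ_b·K_d/n = 1 + 1.68×2.8/0.12 = 40.20
Contaminant velocity v_c = v/R = 0.1620/40.20 = 0.004029 m/d
t = L/v_c = 158/0.004029 = 39210 d
   = 39210/365 = 107 yr

107 years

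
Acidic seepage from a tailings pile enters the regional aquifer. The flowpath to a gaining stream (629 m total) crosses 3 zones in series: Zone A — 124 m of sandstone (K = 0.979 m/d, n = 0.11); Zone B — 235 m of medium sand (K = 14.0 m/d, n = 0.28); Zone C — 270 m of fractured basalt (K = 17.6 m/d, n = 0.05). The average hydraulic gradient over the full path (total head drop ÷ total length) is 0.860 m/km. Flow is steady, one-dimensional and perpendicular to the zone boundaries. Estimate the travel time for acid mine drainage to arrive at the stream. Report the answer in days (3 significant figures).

For zones in series the flux q is common to all zones; the equivalent conductivity is the harmonic (thickness-weighted) mean, K_eq = L_total / Σ(L_j/K_j).
Σ(L/K) = 124/0.979 + 235/14.0 + 270/17.6 = 126.7 + 16.79 + 15.34 = 158.8 d
K_eq = L_total / Σ(L/K) = 629 / 158.8 = 3.961 m/d
q = K_eq · i = 3.961 × 8.6e-4 = 0.003407 m/d (same in every zone)
Zone A: v = q/n = 0.003407/0.11 = 0.03097 m/d → t_A = 124/0.03097 = 4004 d
Zone B: v = q/n = 0.003407/0.28 = 0.01217 m/d → t_B = 235/0.01217 = 19310 d
Zone C: v = q/n = 0.003407/0.05 = 0.06813 m/d → t_C = 270/0.06813 = 3963 d
Total t = 4004 + 19310 + 3963 = 27280 d

27300 days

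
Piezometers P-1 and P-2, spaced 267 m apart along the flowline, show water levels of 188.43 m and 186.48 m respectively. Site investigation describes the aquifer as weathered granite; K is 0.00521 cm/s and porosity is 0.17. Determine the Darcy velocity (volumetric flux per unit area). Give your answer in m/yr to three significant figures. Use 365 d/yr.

Hydraulic gradient i = (188.43 − 186.48) / 267 = 1.95 / 267 = 0.007303
K = 0.00521 cm/s × 864 = 4.501 m/d
Specific discharge q = 4.501 × 0.007303 = 0.03288 m/d
   = 0.03288 × 365 = 12.0 m/yr

12.0 m/yr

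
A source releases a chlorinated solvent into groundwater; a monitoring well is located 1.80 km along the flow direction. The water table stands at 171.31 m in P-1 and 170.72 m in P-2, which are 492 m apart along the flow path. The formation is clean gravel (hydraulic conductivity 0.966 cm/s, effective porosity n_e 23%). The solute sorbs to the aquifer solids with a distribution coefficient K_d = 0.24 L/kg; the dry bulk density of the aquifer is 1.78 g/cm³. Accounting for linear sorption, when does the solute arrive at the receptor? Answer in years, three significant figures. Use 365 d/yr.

3.24 years

Hydraulic gradient i = (171.31 − 170.72) / 492 = 0.59 / 492 = 0.001199
K = 0.966 cm/s × 864 = 834.6 m/d
Darcy flux q = K·i = 834.6 × 0.001199 = 1.001 m/d
Average linear velocity = 1.001 / 0.23 = 4.352 m/d
Retardation R = 1 + ρ_b·K_d/n = 1 + 1.78×0.24/0.23 = 2.857
Contaminant velocity v_c = v/R = 4.352/2.857 = 1.523 m/d
L = 1.80 km = 1800 m
t = L/v_c = 1800/1.523 = 1182 d
   = 1182/365 = 3.24 yr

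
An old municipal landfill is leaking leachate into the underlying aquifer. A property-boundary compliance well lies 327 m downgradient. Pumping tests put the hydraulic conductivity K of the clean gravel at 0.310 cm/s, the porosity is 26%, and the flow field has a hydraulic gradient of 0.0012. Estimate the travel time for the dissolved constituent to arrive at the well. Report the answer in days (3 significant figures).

K = 0.310 cm/s × 864 = 267.8 m/d
Specific discharge q = 267.8 × 0.0012 = 0.3214 m/d
v = Ki/n = 267.8·0.0012/0.26 = 1.236 m/d
t = L / v = 327 / 1.236 = 264.5 d

265 days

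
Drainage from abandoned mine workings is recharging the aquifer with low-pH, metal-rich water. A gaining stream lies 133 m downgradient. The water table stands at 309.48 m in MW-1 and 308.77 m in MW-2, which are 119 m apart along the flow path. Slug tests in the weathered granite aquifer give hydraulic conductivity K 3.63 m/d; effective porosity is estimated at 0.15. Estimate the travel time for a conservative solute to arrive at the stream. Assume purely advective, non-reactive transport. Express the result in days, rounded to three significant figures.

Hydraulic gradient i = (309.48 − 308.77) / 119 = 0.71 / 119 = 0.005966
Darcy flux q = K·i = 3.63 × 0.005966 = 0.02166 m/d
v = Ki/n = 3.63·0.005966/0.15 = 0.1444 m/d
t = L / v = 133 / 0.1444 = 921.1 d

921 days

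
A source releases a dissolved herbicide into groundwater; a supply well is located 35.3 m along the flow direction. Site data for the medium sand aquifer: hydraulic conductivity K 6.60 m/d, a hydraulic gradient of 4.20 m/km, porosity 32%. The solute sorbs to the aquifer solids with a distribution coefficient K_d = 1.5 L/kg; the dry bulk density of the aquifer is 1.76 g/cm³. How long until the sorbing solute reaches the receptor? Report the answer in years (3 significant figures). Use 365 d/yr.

10.3 years

Darcy flux q = K·i = 6.60 × 0.0042 = 0.02772 m/d
Seepage velocity v = q / n = 0.02772 / 0.32 = 0.08663 m/d
Retardation R = 1 + ρ_b·K_d/n = 1 + 1.76×1.5/0.32 = 9.250
Contaminant velocity v_c = v/R = 0.08663/9.250 = 0.009365 m/d
t = L/v_c = 35.3/0.009365 = 3769 d
   = 3769/365 = 10.3 yr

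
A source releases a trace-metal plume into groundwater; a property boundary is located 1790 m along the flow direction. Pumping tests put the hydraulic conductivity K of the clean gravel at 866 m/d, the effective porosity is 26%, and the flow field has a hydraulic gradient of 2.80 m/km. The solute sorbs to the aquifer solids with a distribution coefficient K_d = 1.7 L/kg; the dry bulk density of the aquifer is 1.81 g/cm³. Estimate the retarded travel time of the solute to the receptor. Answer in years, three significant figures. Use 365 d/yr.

6.75 years

Darcy flux q = K·i = 866 × 0.0028 = 2.425 m/d
v_s = q/n_e = 2.425/0.26 = 9.326 m/d
Retardation R = 1 + ρ_b·K_d/n = 1 + 1.81×1.7/0.26 = 12.83
Contaminant velocity v_c = v/R = 9.326/12.83 = 0.7266 m/d
t = L/v_c = 1790/0.7266 = 2463 d
   = 2463/365 = 6.75 yr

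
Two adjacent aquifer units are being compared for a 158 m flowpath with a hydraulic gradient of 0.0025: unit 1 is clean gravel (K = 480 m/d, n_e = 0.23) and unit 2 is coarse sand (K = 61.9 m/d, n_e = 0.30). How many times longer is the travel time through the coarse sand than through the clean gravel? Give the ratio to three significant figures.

10.1

Unit 1 (clean gravel): v = 480×0.0025/0.23 = 5.217 m/d, t = 158/5.217 = 30.28 d
Unit 2 (coarse sand): v = 61.9×0.0025/0.30 = 0.5158 m/d, t = 158/0.5158 = 306.3 d
t(coarse sand) / t(clean gravel) = 306.3/30.28 = 10.1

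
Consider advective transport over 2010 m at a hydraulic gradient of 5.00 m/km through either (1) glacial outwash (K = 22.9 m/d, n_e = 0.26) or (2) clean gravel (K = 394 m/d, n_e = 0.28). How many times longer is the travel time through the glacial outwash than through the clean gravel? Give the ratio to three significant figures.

Unit 1 (glacial outwash): v = 22.9×0.0050/0.26 = 0.4404 m/d, t = 2010/0.4404 = 4564 d
Unit 2 (clean gravel): v = 394×0.0050/0.28 = 7.036 m/d, t = 2010/7.036 = 285.7 d
t(glacial outwash) / t(clean gravel) = 4564/285.7 = 16.0

16.0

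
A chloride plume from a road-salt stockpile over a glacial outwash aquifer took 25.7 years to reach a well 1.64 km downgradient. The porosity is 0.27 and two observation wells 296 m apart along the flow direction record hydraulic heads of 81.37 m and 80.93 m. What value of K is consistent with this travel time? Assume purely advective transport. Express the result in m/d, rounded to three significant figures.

31.8 m/d

Hydraulic gradient i = (81.37 − 80.93) / 296 = 0.44 / 296 = 0.001486
t = 25.7 years = 9381 d
L = 1.64 km = 1640 m
v = L / t = 1640 / 9381 = 0.1748 m/d
K = v · n / i = 0.1748 × 0.27 / 0.001486 = 31.8 m/d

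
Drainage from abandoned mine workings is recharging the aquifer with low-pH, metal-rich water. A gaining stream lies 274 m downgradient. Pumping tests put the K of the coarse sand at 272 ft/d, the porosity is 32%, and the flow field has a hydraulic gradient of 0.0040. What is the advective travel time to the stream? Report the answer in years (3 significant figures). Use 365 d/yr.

0.724 years

K = 272 ft/d × 0.3048 = 82.91 m/d
q = Ki = 82.91 × 0.0040 = 0.3316 m/d
v_s = q/n_e = 0.3316/0.32 = 1.036 m/d
t = L / v = 274 / 1.036 = 264.4 d
   = 264.4 / 365 = 0.724 yr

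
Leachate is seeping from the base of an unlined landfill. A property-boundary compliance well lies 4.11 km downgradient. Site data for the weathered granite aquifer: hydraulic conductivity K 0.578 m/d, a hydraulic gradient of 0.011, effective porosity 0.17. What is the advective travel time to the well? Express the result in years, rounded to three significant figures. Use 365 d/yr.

Specific discharge q = 0.578 × 0.011 = 0.006358 m/d
v_s = q/n_e = 0.006358/0.17 = 0.03740 m/d
L = 4.11 km = 4110 m
t = L / v = 4110 / 0.03740 = 109900 d
   = 109900 / 365 = 301 yr

301 years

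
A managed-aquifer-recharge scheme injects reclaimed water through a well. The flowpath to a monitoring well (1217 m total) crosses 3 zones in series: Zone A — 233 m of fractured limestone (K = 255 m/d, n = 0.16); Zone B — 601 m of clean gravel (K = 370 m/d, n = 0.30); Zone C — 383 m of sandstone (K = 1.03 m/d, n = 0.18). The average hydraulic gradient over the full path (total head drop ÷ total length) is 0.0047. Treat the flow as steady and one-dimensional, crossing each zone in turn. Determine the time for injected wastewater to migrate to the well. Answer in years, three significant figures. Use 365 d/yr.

Steady 1-D flow in series ⇒ the Darcy flux q is identical in every zone and the zone head losses add (resistances L/K in series).
Σ(L/K) = 233/255 + 601/370 + 383/1.03 = 0.9137 + 1.624 + 371.8 = 374.4 d
K_eq = L_total / Σ(L/K) = 1217 / 374.4 = 3.251 m/d
q = K_eq · i = 3.251 × 0.0047 = 0.01528 m/d (same in every zone)
Zone A: v = q/n = 0.01528/0.16 = 0.09549 m/d → t_A = 233/0.09549 = 2440 d
Zone B: v = q/n = 0.01528/0.30 = 0.05093 m/d → t_B = 601/0.05093 = 11800 d
Zone C: v = q/n = 0.01528/0.18 = 0.08488 m/d → t_C = 383/0.08488 = 4512 d
Total t = 2440 + 11800 + 4512 = 18750 d
   = 18750 / 365 = 51.4 yr

51.4 years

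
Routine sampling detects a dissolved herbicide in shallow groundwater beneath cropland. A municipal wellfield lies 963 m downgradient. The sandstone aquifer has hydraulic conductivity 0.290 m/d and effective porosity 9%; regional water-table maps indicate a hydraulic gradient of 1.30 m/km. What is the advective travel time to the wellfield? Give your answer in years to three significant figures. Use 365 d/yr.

Darcy flux q = K·i = 0.290 × 0.0013 = 3.770e-4 m/d
Seepage velocity v = q / n = 3.770e-4 / 0.09 = 0.004189 m/d
t = L / v = 963 / 0.004189 = 229900 d
   = 229900 / 365 = 630 yr

630 years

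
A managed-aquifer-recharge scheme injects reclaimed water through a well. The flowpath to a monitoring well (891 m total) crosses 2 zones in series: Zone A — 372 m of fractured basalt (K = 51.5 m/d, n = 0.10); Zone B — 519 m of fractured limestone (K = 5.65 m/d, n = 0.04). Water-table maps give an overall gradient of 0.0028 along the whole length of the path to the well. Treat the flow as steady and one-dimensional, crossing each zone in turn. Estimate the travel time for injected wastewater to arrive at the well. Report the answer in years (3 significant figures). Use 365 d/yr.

6.31 years

For zones in series the flux q is common to all zones; the equivalent conductivity is the harmonic (thickness-weighted) mean, K_eq = L_total / Σ(L_j/K_j).
Σ(L/K) = 372/51.5 + 519/5.65 = 7.223 + 91.86 = 99.08 d
K_eq = L_total / Σ(L/K) = 891 / 99.08 = 8.993 m/d
q = K_eq · i = 8.993 × 0.0028 = 0.02518 m/d (same in every zone)
Zone A: v = q/n = 0.02518/0.10 = 0.2518 m/d → t_A = 372/0.2518 = 1477 d
Zone B: v = q/n = 0.02518/0.04 = 0.6295 m/d → t_B = 519/0.6295 = 824.5 d
Total t = 1477 + 824.5 = 2302 d
   = 2302 / 365 = 6.31 yr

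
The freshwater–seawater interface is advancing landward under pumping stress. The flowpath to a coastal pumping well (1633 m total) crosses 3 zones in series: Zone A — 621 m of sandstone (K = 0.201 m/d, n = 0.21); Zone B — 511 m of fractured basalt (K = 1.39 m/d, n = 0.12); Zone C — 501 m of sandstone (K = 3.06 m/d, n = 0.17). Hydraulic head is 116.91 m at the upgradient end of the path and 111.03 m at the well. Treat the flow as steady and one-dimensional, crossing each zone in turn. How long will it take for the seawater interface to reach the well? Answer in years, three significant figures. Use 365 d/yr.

Total head drop ΔH = 116.91 − 111.03 = 5.88 m
Continuity: the same q passes through each zone, so ΔH = q·Σ(L_j/K_j) — the zones act as resistances in series.
Σ(L/K) = 621/0.201 + 511/1.39 + 501/3.06 = 3090 + 367.6 + 163.7 = 3621 d
q = ΔH / Σ(L/K) = 5.88 / 3621 = 0.001624 m/d (same in every zone)
Zone A: v = q/n = 0.001624/0.21 = 0.007733 m/d → t_A = 621/0.007733 = 80310 d
Zone B: v = q/n = 0.001624/0.12 = 0.01353 m/d → t_B = 511/0.01353 = 37760 d
Zone C: v = q/n = 0.001624/0.17 = 0.009552 m/d → t_C = 501/0.009552 = 52450 d
Total t = 80310 + 37760 + 52450 = 170500 d
   = 170500 / 365 = 467 yr

467 years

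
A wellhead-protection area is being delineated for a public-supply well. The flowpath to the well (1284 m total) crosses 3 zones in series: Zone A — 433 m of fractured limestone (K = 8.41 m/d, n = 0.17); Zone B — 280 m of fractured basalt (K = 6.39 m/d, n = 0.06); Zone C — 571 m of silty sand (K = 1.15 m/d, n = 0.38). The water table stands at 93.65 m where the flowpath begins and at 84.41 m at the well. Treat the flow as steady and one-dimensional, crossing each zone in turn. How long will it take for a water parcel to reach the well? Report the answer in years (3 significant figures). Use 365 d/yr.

Total head drop ΔH = 93.65 − 84.41 = 9.24 m
Continuity: the same q passes through each zone, so ΔH = q·Σ(L_j/K_j) — the zones act as resistances in series.
Σ(L/K) = 433/8.41 + 280/6.39 + 571/1.15 = 51.49 + 43.82 + 496.5 = 591.8 d
q = ΔH / Σ(L/K) = 9.24 / 591.8 = 0.01561 m/d (same in every zone)
Zone A: v = q/n = 0.01561/0.17 = 0.09184 m/d → t_A = 433/0.09184 = 4715 d
Zone B: v = q/n = 0.01561/0.06 = 0.2602 m/d → t_B = 280/0.2602 = 1076 d
Zone C: v = q/n = 0.01561/0.38 = 0.04109 m/d → t_C = 571/0.04109 = 13900 d
Total t = 4715 + 1076 + 13900 = 19690 d
   = 19690 / 365 = 53.9 yr

53.9 years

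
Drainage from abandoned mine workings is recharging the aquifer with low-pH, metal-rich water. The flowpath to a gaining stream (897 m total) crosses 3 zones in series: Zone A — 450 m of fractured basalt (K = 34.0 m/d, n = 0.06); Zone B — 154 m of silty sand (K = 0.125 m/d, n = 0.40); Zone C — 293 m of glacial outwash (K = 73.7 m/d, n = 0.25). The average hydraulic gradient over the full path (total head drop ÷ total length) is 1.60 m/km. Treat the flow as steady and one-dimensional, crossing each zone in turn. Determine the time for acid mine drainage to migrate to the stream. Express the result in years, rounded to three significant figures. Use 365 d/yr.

386 years

Steady 1-D flow in series ⇒ the Darcy flux q is identical in every zone and the zone head losses add (resistances L/K in series).
Σ(L/K) = 450/34.0 + 154/0.125 + 293/73.7 = 13.24 + 1232 + 3.976 = 1249 d
K_eq = L_total / Σ(L/K) = 897 / 1249 = 0.7181 m/d
q = K_eq · i = 0.7181 × 0.0016 = 0.001149 m/d (same in every zone)
Zone A: v = q/n = 0.001149/0.06 = 0.01915 m/d → t_A = 450/0.01915 = 23500 d
Zone B: v = q/n = 0.001149/0.40 = 0.002872 m/d → t_B = 154/0.002872 = 53620 d
Zone C: v = q/n = 0.001149/0.25 = 0.004596 m/d → t_C = 293/0.004596 = 63760 d
Total t = 23500 + 53620 + 63760 = 140900 d
   = 140900 / 365 = 386 yr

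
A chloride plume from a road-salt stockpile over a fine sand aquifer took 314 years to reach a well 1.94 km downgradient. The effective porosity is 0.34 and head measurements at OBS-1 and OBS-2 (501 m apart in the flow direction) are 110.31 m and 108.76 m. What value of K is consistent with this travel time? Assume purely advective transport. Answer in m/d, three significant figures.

1.86 m/d

Hydraulic gradient i = (110.31 − 108.76) / 501 = 1.55 / 501 = 0.003094
t = 314 years = 114600 d
L = 1.94 km = 1940 m
v = L / t = 1940 / 114600 = 0.01693 m/d
K = v · n / i = 0.01693 × 0.34 / 0.003094 = 1.86 m/d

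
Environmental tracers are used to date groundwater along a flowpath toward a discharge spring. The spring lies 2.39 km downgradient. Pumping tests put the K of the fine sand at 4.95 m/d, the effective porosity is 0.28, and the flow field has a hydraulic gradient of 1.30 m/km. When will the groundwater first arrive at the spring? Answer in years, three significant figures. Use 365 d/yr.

Specific discharge q = 4.95 × 0.0013 = 0.006435 m/d
Seepage velocity v = q / n = 0.006435 / 0.28 = 0.02298 m/d
L = 2.39 km = 2390 m
t = L / v = 2390 / 0.02298 = 104000 d
   = 104000 / 365 = 285 yr

285 years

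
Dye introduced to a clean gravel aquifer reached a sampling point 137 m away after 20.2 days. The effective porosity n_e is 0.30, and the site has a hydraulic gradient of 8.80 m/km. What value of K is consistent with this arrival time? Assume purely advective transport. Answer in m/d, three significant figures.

231 m/d

v = L / t = 137 / 20.2 = 6.782 m/d
K = v · n / i = 6.782 × 0.30 / 0.0088 = 231 m/d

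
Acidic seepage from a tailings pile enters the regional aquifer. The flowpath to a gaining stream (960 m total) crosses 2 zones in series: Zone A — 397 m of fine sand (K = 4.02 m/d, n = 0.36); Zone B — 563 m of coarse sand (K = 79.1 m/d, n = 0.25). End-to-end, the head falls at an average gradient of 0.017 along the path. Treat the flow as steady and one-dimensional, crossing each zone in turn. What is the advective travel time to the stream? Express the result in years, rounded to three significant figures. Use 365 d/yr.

Steady 1-D flow in series ⇒ the Darcy flux q is identical in every zone and the zone head losses add (resistances L/K in series).
Σ(L/K) = 397/4.02 + 563/79.1 = 98.76 + 7.118 = 105.9 d
K_eq = L_total / Σ(L/K) = 960 / 105.9 = 9.067 m/d
q = K_eq · i = 9.067 × 0.017 = 0.1541 m/d (same in every zone)
Zone A: v = q/n = 0.1541/0.36 = 0.4282 m/d → t_A = 397/0.4282 = 927.2 d
Zone B: v = q/n = 0.1541/0.25 = 0.6166 m/d → t_B = 563/0.6166 = 913.1 d
Total t = 927.2 + 913.1 = 1840 d
   = 1840 / 365 = 5.04 yr

5.04 years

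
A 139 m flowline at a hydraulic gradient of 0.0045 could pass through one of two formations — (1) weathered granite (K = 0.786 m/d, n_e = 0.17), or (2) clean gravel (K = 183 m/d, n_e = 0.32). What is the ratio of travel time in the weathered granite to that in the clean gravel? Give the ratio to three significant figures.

Unit 1 (weathered granite): v = 0.786×0.0045/0.17 = 0.02081 m/d, t = 139/0.02081 = 6681 d
Unit 2 (clean gravel): v = 183×0.0045/0.32 = 2.573 m/d, t = 139/2.573 = 54.01 d
t(weathered granite) / t(clean gravel) = 6681/54.01 = 124

124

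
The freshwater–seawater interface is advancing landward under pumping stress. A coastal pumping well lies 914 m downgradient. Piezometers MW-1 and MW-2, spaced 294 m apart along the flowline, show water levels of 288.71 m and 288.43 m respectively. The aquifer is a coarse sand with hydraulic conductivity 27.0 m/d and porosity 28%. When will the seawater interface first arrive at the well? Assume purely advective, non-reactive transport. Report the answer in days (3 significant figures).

9950 days

Hydraulic gradient i = (288.71 − 288.43) / 294 = 0.28 / 294 = 9.524e-4
Specific discharge q = 27.0 × 9.524e-4 = 0.02571 m/d
Seepage velocity v = q / n = 0.02571 / 0.28 = 0.09184 m/d
t = L / v = 914 / 0.09184 = 9952 d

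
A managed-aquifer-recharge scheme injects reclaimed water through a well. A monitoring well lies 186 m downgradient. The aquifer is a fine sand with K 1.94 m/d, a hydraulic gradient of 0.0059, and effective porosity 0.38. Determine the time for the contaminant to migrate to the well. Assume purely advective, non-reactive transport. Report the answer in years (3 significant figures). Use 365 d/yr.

16.9 years

q = Ki = 1.94 × 0.0059 = 0.01145 m/d
v = Ki/n = 1.94·0.0059/0.38 = 0.03012 m/d
t = L / v = 186 / 0.03012 = 6175 d
   = 6175 / 365 = 16.9 yr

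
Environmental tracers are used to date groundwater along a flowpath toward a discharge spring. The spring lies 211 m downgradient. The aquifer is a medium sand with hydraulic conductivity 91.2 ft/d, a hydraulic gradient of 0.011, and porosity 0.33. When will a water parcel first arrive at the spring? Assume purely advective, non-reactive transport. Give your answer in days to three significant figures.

K = 91.2 ft/d × 0.3048 = 27.80 m/d
q = Ki = 27.80 × 0.011 = 0.3058 m/d
v_s = q/n_e = 0.3058/0.33 = 0.9266 m/d
t = L / v = 211 / 0.9266 = 227.7 d

228 days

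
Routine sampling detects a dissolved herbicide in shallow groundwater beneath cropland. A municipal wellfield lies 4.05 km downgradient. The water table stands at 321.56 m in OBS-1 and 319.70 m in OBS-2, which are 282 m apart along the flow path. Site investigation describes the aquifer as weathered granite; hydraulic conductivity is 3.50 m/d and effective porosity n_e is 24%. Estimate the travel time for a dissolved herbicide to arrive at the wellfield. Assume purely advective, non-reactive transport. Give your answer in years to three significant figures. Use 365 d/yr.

115 years

Hydraulic gradient i = (321.56 − 319.70) / 282 = 1.86 / 282 = 0.006596
Specific discharge q = 3.50 × 0.006596 = 0.02309 m/d
v_s = q/n_e = 0.02309/0.24 = 0.09619 m/d
L = 4.05 km = 4050 m
t = L / v = 4050 / 0.09619 = 42110 d
   = 42110 / 365 = 115 yr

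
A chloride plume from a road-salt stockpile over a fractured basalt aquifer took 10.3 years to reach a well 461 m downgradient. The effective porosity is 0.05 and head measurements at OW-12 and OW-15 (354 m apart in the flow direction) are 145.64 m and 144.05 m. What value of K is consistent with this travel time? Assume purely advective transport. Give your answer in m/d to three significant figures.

1.37 m/d

Hydraulic gradient i = (145.64 − 144.05) / 354 = 1.59 / 354 = 0.004492
t = 10.3 years = 3760 d
v = L / t = 461 / 3760 = 0.1226 m/d
K = v · n / i = 0.1226 × 0.05 / 0.004492 = 1.37 m/d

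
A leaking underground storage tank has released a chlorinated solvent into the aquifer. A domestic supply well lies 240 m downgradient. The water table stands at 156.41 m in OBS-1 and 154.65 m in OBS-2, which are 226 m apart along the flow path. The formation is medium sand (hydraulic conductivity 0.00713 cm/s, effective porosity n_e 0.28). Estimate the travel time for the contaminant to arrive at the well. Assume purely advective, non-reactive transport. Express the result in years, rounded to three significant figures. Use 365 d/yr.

3.84 years

Hydraulic gradient i = (156.41 − 154.65) / 226 = 1.76 / 226 = 0.007788
K = 0.00713 cm/s × 864 = 6.160 m/d
Specific discharge q = 6.160 × 0.007788 = 0.04797 m/d
v = Ki/n = 6.160·0.007788/0.28 = 0.1713 m/d
t = L / v = 240 / 0.1713 = 1401 d
   = 1401 / 365 = 3.84 yr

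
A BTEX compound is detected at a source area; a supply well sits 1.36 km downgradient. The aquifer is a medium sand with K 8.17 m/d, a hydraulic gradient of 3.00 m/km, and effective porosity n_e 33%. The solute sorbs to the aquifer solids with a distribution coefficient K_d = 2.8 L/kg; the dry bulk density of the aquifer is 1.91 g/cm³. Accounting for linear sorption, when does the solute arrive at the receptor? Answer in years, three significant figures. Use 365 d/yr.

863 years

Specific discharge q = 8.17 × 0.0030 = 0.02451 m/d
Average linear velocity = 0.02451 / 0.33 = 0.07427 m/d
Retardation R = 1 + ρ_b·K_d/n = 1 + 1.91×2.8/0.33 = 17.21
Contaminant velocity v_c = v/R = 0.07427/17.21 = 0.004317 m/d
L = 1.36 km = 1360 m
t = L/v_c = 1360/0.004317 = 315100 d
   = 315100/365 = 863 yr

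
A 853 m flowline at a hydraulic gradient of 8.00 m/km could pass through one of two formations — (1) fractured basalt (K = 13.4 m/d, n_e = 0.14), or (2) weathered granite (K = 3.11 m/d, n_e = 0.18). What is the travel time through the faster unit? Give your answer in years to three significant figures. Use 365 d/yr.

3.05 years

Unit 1 (fractured basalt): v = 13.4×0.0080/0.14 = 0.7657 m/d, t = 853/0.7657 = 1114 d
Unit 2 (weathered granite): v = 3.11×0.0080/0.18 = 0.1382 m/d, t = 853/0.1382 = 6171 d
Faster: 1114 d / 365 = 3.05 yr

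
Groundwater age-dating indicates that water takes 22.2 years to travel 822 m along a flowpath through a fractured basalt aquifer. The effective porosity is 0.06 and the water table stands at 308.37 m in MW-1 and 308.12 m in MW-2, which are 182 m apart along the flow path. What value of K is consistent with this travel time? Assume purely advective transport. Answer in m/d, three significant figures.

4.43 m/d

Hydraulic gradient i = (308.37 − 308.12) / 182 = 0.25 / 182 = 0.001374
t = 22.2 years = 8103 d
v = L / t = 822 / 8103 = 0.1014 m/d
K = v · n / i = 0.1014 × 0.06 / 0.001374 = 4.43 m/d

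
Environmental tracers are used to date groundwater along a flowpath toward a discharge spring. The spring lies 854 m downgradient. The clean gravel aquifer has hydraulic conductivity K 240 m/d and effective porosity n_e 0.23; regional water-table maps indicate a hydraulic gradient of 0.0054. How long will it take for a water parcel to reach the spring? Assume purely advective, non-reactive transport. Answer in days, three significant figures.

152 days

Darcy flux q = K·i = 240 × 0.0054 = 1.296 m/d
Average linear velocity = 1.296 / 0.23 = 5.635 m/d
t = L / v = 854 / 5.635 = 151.6 d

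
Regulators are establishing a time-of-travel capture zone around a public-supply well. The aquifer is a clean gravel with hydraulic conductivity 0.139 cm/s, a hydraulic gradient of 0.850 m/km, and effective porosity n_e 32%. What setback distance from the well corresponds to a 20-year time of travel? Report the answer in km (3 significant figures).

K = 0.139 cm/s × 864 = 120.1 m/d
q = Ki = 120.1 × 8.5e-4 = 0.1021 m/d
v = Ki/n = 120.1·8.5e-4/0.32 = 0.3190 m/d
T = 20 yr × 365 = 7300 d
L = v × T = 0.3190 × 7300 = 2329 m
   = 2.33 km

2.33 km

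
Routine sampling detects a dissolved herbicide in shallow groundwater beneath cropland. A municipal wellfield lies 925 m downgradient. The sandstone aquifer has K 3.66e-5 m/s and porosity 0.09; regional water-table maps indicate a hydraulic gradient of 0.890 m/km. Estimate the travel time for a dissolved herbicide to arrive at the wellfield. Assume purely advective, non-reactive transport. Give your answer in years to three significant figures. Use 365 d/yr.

81.0 years

K = 3.66e-5 m/s × 86400 s/d = 3.162 m/d
Specific discharge q = 3.162 × 8.9e-4 = 0.002814 m/d
v = Ki/n = 3.162·8.9e-4/0.09 = 0.03127 m/d
t = L / v = 925 / 0.03127 = 29580 d
   = 29580 / 365 = 81.0 yr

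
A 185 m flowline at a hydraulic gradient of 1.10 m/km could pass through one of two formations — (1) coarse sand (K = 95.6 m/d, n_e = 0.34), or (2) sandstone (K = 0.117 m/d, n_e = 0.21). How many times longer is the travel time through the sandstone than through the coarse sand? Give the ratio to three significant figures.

505

Unit 1 (coarse sand): v = 95.6×0.0011/0.34 = 0.3093 m/d, t = 185/0.3093 = 598.1 d
Unit 2 (sandstone): v = 0.117×0.0011/0.21 = 6.129e-4 m/d, t = 185/6.129e-4 = 301900 d
t(sandstone) / t(coarse sand) = 301900/598.1 = 505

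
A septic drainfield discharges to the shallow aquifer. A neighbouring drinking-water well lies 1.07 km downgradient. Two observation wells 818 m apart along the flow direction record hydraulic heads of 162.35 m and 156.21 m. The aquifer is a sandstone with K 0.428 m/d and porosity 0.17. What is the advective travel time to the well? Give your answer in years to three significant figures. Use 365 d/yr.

155 years

Hydraulic gradient i = (162.35 − 156.21) / 818 = 6.14 / 818 = 0.007506
q = Ki = 0.428 × 0.007506 = 0.003213 m/d
Average linear velocity = 0.003213 / 0.17 = 0.01890 m/d
L = 1.07 km = 1070 m
t = L / v = 1070 / 0.01890 = 56620 d
   = 56620 / 365 = 155 yr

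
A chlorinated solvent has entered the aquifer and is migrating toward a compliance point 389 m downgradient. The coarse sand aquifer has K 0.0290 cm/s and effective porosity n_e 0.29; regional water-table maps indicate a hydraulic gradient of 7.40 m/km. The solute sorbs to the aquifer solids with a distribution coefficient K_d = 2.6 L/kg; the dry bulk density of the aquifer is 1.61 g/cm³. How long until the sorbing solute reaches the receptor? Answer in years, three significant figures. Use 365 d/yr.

K = 0.0290 cm/s × 864 = 25.06 m/d
Specific discharge q = 25.06 × 0.0074 = 0.1854 m/d
Seepage velocity v = q / n = 0.1854 / 0.29 = 0.6394 m/d
Retardation R = 1 + ρ_b·K_d/n = 1 + 1.61×2.6/0.29 = 15.43
Contaminant velocity v_c = v/R = 0.6394/15.43 = 0.04142 m/d
t = L/v_c = 389/0.04142 = 9391 d
   = 9391/365 = 25.7 yr

25.7 years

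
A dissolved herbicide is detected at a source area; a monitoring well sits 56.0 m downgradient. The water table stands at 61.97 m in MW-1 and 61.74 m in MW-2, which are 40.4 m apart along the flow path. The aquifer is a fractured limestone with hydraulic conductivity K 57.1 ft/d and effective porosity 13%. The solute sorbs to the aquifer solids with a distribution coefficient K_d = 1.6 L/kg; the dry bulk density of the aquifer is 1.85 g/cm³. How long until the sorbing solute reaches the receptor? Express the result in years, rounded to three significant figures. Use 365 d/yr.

Hydraulic gradient i = (61.97 − 61.74) / 40.4 = 0.23 / 40.4 = 0.005693
K = 57.1 ft/d × 0.3048 = 17.40 m/d
q = Ki = 17.40 × 0.005693 = 0.09908 m/d
Average linear velocity = 0.09908 / 0.13 = 0.7622 m/d
Retardation R = 1 + ρ_b·K_d/n = 1 + 1.85×1.6/0.13 = 23.77
Contaminant velocity v_c = v/R = 0.7622/23.77 = 0.03207 m/d
t = L/v_c = 56.0/0.03207 = 1746 d
   = 1746/365 = 4.78 yr

4.78 years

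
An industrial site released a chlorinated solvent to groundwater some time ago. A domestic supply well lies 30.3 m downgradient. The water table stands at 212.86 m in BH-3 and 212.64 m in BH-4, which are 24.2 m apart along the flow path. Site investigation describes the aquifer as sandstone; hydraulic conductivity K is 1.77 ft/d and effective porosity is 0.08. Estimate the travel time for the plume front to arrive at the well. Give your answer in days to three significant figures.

Hydraulic gradient i = (212.86 − 212.64) / 24.2 = 0.22 / 24.2 = 0.009091
K = 1.77 ft/d × 0.3048 = 0.5395 m/d
q = Ki = 0.5395 × 0.009091 = 0.004905 m/d
Average linear velocity = 0.004905 / 0.08 = 0.06131 m/d
t = L / v = 30.3 / 0.06131 = 494.2 d

494 days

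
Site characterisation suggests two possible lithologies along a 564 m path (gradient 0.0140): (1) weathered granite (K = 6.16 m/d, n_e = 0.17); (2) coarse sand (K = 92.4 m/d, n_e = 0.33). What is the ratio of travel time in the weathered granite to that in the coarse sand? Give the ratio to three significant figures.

Unit 1 (weathered granite): v = 6.16×0.014/0.17 = 0.5073 m/d, t = 564/0.5073 = 1112 d
Unit 2 (coarse sand): v = 92.4×0.014/0.33 = 3.920 m/d, t = 564/3.920 = 143.9 d
t(weathered granite) / t(coarse sand) = 1112/143.9 = 7.73

7.73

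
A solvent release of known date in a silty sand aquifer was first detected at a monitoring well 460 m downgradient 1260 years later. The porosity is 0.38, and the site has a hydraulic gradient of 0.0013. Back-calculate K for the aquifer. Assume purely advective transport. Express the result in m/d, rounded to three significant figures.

0.292 m/d

t = 1260 years = 459900 d
v = L / t = 460 / 459900 = 0.001000 m/d
K = v · n / i = 0.001000 × 0.38 / 0.0013 = 0.292 m/d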